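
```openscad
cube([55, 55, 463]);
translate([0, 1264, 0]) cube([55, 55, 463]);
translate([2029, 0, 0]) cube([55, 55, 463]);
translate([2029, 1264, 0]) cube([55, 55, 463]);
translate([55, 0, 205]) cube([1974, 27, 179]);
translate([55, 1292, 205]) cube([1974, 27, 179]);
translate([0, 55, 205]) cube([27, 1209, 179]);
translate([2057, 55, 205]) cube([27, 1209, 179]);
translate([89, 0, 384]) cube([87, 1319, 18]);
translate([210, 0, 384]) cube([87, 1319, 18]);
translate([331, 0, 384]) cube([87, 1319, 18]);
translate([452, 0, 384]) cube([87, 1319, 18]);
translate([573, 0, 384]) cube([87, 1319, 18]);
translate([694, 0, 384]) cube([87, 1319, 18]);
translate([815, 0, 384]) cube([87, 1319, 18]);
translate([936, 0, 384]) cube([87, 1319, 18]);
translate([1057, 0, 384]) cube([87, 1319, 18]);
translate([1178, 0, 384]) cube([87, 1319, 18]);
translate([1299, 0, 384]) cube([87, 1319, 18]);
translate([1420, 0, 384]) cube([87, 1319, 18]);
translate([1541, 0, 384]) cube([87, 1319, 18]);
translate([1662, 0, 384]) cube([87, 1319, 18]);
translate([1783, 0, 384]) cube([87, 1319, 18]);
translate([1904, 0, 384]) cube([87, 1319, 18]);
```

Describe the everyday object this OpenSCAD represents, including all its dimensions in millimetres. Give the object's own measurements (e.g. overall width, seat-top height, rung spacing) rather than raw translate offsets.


A bed frame 2084 mm long (x) by 1319 mm wide (y). Four 55×55 mm corner posts, 463 mm tall, at the corners of the footprint. Four rails of 27 mm thickness and 179 mm height run between adjacent posts with their undersides at z = 205 mm, their outer faces flush with the outside of the frame (the two x-running rails run between the posts' inner faces; the two y-running rails run between the posts' inner faces). 16 slats, each 87 mm wide (x) and 18 mm thick, lie across the top of the two x-running rails, running the full 1319 mm width of the frame in y; along x they sit between the end posts with a 34 mm gap after the −x posts and between neighbouring slats, leaving 38 mm before the +x posts.


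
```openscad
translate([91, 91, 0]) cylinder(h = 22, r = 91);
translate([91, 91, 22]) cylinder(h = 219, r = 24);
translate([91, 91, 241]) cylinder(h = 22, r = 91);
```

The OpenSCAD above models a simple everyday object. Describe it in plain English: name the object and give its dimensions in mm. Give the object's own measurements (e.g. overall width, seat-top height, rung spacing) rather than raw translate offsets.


A spool: two coaxial disc flanges of radius 91 mm and thickness 22 mm, joined by a core cylinder of radius 24 mm and height 219 mm. The lower flange rests on z = 0 and the three cylinders share a vertical axis.


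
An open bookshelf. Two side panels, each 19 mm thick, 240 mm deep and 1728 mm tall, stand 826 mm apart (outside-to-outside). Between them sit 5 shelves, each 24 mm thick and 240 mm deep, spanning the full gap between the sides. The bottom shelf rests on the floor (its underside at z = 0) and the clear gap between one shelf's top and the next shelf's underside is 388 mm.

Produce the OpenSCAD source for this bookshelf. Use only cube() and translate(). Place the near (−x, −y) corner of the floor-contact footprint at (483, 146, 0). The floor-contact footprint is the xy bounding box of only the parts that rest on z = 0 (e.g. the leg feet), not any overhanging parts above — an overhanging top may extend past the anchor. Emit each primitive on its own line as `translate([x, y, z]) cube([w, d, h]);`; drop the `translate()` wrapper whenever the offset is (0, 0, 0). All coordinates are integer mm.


translate([483, 146, 0]) cube([19, 240, 1728]);
translate([1290, 146, 0]) cube([19, 240, 1728]);
translate([502, 146, 0]) cube([788, 240, 24]);
translate([502, 146, 412]) cube([788, 240, 24]);
translate([502, 146, 824]) cube([788, 240, 24]);
translate([502, 146, 1236]) cube([788, 240, 24]);
translate([502, 146, 1648]) cube([788, 240, 24]);


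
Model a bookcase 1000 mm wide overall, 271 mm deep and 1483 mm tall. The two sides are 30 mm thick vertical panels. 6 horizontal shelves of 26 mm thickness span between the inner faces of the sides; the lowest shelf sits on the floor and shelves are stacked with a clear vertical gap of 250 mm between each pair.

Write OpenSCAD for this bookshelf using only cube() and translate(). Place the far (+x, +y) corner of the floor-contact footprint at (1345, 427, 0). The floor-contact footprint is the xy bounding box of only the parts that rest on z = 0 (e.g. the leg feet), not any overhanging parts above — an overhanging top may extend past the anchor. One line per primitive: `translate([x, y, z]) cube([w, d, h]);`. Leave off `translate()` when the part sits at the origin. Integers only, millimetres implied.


translate([345, 156, 0]) cube([30, 271, 1483]);
translate([1315, 156, 0]) cube([30, 271, 1483]);
translate([375, 156, 0]) cube([940, 271, 26]);
translate([375, 156, 276]) cube([940, 271, 26]);
translate([375, 156, 552]) cube([940, 271, 26]);
translate([375, 156, 828]) cube([940, 271, 26]);
translate([375, 156, 1104]) cube([940, 271, 26]);
translate([375, 156, 1380]) cube([940, 271, 26]);


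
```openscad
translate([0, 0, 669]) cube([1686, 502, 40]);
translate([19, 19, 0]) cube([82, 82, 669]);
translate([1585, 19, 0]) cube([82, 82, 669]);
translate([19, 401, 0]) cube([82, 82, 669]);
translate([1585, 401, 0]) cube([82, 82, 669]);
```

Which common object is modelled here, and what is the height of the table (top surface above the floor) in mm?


A table. The table height is 709 mm.

A 1686×502×40 slab sits at z = 669 on four 82 mm square posts — a table. The top surface is at 669 + 40 = 709 mm.


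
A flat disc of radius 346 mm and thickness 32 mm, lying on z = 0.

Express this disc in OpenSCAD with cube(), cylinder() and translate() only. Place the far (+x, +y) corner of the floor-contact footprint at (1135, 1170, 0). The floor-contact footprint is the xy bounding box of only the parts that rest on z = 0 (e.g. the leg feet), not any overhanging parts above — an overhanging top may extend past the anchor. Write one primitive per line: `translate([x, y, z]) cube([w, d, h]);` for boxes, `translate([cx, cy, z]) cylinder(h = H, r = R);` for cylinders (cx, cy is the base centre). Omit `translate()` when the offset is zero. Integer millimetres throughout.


translate([789, 824, 0]) cylinder(h = 32, r = 346);


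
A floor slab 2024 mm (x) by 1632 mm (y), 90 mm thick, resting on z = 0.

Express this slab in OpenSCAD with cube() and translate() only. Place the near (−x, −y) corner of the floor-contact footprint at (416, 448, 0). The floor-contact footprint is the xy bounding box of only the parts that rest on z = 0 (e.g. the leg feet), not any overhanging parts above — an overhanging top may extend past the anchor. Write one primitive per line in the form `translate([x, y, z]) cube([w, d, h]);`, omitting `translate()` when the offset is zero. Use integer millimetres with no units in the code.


translate([416, 448, 0]) cube([2024, 1632, 90]);


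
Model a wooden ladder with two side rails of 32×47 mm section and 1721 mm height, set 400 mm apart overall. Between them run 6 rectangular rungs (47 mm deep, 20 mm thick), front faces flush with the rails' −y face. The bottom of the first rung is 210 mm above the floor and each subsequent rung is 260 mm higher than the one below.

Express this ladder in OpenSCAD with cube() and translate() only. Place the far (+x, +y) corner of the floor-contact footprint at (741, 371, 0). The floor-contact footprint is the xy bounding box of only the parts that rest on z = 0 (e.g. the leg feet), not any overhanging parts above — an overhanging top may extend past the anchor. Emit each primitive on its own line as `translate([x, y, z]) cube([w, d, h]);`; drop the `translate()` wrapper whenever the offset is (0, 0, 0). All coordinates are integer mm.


translate([341, 324, 0]) cube([32, 47, 1721]);
translate([709, 324, 0]) cube([32, 47, 1721]);
translate([373, 324, 210]) cube([336, 47, 20]);
translate([373, 324, 470]) cube([336, 47, 20]);
translate([373, 324, 730]) cube([336, 47, 20]);
translate([373, 324, 990]) cube([336, 47, 20]);
translate([373, 324, 1250]) cube([336, 47, 20]);
translate([373, 324, 1510]) cube([336, 47, 20]);


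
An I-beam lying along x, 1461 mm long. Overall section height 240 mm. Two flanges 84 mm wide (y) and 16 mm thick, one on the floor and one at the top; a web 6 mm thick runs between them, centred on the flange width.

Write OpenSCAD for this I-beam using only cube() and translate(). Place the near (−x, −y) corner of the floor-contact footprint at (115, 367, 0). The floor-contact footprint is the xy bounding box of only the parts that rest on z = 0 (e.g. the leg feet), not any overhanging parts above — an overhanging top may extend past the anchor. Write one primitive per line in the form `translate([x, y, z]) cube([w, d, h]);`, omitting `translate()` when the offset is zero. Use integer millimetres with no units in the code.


translate([115, 367, 0]) cube([1461, 84, 16]);
translate([115, 406, 16]) cube([1461, 6, 208]);
translate([115, 367, 224]) cube([1461, 84, 16]);


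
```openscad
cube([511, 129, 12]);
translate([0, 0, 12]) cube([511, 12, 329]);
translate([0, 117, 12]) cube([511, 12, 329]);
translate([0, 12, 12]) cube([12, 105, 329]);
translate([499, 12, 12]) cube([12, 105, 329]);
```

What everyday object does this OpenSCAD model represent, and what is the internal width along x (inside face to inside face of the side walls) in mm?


An open box. The internal width is 487 mm.

A 511×129 base slab with four walls standing on it — an open box. The base is 511 mm wide and the walls are 12 mm thick, so the internal width is 511 − 2 × 12 = 487 mm.


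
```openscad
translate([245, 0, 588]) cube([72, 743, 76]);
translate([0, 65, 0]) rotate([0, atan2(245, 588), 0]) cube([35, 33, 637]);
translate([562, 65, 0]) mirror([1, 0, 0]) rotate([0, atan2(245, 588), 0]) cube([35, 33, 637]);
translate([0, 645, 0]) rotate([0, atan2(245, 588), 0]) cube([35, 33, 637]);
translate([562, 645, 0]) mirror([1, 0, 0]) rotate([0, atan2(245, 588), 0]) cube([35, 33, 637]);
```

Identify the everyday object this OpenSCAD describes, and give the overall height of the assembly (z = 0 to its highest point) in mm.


A sawhorse. The overall height is 664 mm.

A beam across two mirrored pairs of raked legs — a sawhorse. The beam's underside is at z = 588 (matching the legs' vertical rise in atan2(245, 588)) and the beam is 76 mm tall, so its top is at 588 + 76 = 664 mm. The raked legs top out at the beam's underside, so that is the highest point.


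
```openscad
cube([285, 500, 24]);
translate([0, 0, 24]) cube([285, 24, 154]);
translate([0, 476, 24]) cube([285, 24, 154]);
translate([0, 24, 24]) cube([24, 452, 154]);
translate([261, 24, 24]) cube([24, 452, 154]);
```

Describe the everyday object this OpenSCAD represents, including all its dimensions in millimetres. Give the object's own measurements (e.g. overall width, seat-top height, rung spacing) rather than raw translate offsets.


An open-topped rectangular box: outside dimensions 285×500×178 mm, with a uniform wall and base thickness of 24 mm. The base is a full 285×500 slab on the floor; four walls sit on top of the base. The front and back walls (the −y and +y sides) span the full width; the two side walls fit between them.


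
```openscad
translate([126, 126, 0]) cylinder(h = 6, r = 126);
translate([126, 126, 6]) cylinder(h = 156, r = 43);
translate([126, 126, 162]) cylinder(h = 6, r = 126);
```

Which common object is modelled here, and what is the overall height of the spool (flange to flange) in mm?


A spool. The overall height is 168 mm.

Three coaxial cylinders, large–small–large — a spool. Two 6 mm flanges and a 156 mm core give 6 + 156 + 6 = 168 mm.


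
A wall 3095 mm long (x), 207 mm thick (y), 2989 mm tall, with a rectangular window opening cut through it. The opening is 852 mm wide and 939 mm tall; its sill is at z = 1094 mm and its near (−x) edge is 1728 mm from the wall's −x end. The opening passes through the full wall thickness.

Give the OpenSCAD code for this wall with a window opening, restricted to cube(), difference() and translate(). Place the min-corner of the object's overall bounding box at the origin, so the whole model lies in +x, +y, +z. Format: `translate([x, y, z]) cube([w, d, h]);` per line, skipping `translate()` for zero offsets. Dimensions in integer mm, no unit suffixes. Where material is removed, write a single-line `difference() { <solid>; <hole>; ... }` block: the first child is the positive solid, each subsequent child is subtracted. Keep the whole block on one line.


difference() { cube([3095, 207, 2989]); translate([1728, 0, 1094]) cube([852, 207, 939]); }


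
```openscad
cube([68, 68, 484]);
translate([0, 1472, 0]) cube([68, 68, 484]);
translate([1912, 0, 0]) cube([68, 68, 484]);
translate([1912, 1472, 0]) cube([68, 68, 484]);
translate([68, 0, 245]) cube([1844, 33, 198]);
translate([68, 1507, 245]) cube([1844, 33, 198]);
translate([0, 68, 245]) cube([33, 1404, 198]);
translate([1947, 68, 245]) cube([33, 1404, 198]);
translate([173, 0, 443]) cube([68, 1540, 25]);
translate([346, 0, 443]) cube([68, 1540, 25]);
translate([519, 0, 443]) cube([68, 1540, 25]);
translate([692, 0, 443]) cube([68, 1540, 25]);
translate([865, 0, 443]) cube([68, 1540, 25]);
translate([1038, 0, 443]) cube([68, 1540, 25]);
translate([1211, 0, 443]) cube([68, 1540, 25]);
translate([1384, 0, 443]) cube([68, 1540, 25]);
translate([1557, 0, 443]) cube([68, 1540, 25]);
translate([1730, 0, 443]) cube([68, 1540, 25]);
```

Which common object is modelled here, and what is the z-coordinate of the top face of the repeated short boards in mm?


A bed frame. The slat-top height is 468 mm.

Four posts, four rails, and a row of slats — a bed frame. Slats sit on the rails at z = 245 + 198 = 443; with slat thickness 25, the top is 468 mm.


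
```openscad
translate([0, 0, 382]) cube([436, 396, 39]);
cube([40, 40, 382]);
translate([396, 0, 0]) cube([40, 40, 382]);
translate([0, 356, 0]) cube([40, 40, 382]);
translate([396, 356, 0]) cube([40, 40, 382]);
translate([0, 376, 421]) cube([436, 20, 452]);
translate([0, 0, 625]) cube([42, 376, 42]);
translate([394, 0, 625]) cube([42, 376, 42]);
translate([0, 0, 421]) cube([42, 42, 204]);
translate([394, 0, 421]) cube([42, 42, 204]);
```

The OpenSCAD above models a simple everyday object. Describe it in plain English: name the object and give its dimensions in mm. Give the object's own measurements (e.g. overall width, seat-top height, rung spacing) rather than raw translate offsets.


A chair. The seat is a 436×396×39 mm slab with its top at z = 421 mm, on four 40×40 mm corner legs (flush with the seat edges, standing on z = 0). A flat backrest 20 mm thick, 452 mm tall, spans the full seat width and rises from the seat top along its +y edge, rear face flush with the rear of the seat. Two armrests of 42×42 mm section run along each side from the seat's front edge to the front of the backrest, top faces 246 mm above the seat top and outer faces flush with the seat's x-edges; a 42×42 mm post under the front of each armrest stands on the seat at the front corner.


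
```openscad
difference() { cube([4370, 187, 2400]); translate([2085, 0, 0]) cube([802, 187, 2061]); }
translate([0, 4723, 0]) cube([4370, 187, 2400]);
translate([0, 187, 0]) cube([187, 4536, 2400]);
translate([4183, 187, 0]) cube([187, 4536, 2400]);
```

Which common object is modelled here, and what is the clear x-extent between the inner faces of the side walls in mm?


A single room. The interior width is 3996 mm.

Four walls enclosing a rectangle with a door in the front wall — a room. Outside width 4370 minus two 187 mm walls gives 3996 mm.


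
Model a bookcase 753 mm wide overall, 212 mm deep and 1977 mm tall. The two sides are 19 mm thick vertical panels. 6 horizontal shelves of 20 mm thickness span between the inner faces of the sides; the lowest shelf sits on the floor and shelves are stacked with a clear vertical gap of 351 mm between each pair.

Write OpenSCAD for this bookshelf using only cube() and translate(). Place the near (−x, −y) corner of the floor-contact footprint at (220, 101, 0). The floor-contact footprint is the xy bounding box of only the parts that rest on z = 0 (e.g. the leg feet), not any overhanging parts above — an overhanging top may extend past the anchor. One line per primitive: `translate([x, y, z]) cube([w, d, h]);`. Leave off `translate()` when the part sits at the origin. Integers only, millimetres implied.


translate([220, 101, 0]) cube([19, 212, 1977]);
translate([954, 101, 0]) cube([19, 212, 1977]);
translate([239, 101, 0]) cube([715, 212, 20]);
translate([239, 101, 371]) cube([715, 212, 20]);
translate([239, 101, 742]) cube([715, 212, 20]);
translate([239, 101, 1113]) cube([715, 212, 20]);
translate([239, 101, 1484]) cube([715, 212, 20]);
translate([239, 101, 1855]) cube([715, 212, 20]);


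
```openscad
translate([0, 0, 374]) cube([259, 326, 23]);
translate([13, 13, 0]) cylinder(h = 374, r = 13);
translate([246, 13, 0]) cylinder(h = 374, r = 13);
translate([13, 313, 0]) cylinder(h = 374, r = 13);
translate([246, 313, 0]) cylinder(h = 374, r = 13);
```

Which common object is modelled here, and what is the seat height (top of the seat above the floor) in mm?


A stool. The seat height is 397 mm.

A 259×326×23 slab at z = 374 on four corner cylinders — a stool. The seat top is 374 + 23 = 397 mm.


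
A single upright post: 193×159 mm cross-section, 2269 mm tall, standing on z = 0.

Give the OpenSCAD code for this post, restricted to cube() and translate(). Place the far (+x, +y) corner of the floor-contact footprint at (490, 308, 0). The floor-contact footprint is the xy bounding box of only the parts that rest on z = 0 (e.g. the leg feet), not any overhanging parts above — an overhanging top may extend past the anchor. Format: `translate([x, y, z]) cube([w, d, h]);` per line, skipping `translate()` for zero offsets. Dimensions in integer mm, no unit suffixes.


translate([297, 149, 0]) cube([193, 159, 2269]);


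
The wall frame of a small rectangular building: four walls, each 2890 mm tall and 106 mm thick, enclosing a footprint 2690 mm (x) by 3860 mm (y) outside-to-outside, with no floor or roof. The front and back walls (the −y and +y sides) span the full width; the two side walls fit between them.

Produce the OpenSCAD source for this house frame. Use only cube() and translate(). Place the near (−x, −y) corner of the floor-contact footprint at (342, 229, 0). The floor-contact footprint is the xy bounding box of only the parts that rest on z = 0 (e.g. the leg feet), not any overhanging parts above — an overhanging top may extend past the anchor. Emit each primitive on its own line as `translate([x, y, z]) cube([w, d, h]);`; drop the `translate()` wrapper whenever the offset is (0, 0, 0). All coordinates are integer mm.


translate([342, 229, 0]) cube([2690, 106, 2890]);
translate([342, 3983, 0]) cube([2690, 106, 2890]);
translate([342, 335, 0]) cube([106, 3648, 2890]);
translate([2926, 335, 0]) cube([106, 3648, 2890]);


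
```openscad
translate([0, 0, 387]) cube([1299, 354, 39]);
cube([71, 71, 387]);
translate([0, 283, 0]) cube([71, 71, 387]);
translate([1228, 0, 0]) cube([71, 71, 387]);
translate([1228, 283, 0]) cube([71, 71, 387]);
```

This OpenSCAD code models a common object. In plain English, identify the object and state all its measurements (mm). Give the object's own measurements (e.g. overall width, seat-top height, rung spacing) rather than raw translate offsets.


A bench: a 1299×354 mm seat slab, 39 mm thick, top at z = 426 mm, on four 71×71 mm square legs flush with the seat corners and standing on z = 0.


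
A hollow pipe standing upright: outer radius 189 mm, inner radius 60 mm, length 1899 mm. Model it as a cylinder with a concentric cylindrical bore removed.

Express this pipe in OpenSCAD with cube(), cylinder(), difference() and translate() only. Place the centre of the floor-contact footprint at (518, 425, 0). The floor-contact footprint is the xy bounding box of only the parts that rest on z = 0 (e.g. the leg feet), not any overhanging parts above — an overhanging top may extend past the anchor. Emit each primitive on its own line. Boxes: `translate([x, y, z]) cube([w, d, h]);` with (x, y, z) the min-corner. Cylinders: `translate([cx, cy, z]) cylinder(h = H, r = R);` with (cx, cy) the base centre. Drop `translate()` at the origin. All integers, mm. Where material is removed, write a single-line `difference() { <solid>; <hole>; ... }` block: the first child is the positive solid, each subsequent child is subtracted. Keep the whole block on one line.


difference() { translate([518, 425, 0]) cylinder(h = 1899, r = 189); translate([518, 425, 0]) cylinder(h = 1899, r = 60); }


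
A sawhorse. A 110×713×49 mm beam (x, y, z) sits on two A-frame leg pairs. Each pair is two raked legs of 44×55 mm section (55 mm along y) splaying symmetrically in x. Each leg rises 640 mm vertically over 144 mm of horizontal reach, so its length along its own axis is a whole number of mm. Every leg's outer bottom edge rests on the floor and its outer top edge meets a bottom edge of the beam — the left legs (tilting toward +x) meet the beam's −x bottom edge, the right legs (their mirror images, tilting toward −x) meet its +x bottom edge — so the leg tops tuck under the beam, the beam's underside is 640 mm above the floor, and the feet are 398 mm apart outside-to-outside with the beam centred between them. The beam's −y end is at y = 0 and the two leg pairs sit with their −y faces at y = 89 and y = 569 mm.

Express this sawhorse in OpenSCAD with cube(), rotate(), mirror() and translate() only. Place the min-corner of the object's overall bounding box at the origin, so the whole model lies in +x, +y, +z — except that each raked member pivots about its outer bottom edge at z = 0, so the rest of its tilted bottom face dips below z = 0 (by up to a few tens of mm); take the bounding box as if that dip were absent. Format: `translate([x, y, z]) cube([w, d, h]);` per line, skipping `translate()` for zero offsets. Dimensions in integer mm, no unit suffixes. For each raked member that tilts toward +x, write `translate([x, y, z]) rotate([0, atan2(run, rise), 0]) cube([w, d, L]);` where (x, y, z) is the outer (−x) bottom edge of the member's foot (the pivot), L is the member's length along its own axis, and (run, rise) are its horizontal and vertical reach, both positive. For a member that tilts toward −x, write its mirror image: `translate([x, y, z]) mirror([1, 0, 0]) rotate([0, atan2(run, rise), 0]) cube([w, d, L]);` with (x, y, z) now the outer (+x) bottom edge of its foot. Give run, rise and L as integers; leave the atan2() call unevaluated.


// leg length = √(144² + 640²) = 656
// right-leg outer foot x = 2·144 + 110 = 398
// beam min-corner = (144, 0, 640)
translate([144, 0, 640]) cube([110, 713, 49]);
translate([0, 89, 0]) rotate([0, atan2(144, 640), 0]) cube([44, 55, 656]);
translate([398, 89, 0]) mirror([1, 0, 0]) rotate([0, atan2(144, 640), 0]) cube([44, 55, 656]);
translate([0, 569, 0]) rotate([0, atan2(144, 640), 0]) cube([44, 55, 656]);
translate([398, 569, 0]) mirror([1, 0, 0]) rotate([0, atan2(144, 640), 0]) cube([44, 55, 656]);


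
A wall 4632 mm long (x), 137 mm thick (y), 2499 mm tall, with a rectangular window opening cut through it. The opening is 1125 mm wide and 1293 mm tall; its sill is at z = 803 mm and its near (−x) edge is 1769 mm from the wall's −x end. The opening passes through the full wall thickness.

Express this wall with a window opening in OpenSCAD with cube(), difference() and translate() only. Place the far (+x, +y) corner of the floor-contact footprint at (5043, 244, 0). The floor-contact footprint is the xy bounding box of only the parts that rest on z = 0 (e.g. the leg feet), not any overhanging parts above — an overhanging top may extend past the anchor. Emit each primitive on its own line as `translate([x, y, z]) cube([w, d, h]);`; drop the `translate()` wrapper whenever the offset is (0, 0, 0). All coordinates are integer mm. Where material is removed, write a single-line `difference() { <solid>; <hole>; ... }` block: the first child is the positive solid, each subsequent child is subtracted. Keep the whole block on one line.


difference() { translate([411, 107, 0]) cube([4632, 137, 2499]); translate([2180, 107, 803]) cube([1125, 137, 1293]); }


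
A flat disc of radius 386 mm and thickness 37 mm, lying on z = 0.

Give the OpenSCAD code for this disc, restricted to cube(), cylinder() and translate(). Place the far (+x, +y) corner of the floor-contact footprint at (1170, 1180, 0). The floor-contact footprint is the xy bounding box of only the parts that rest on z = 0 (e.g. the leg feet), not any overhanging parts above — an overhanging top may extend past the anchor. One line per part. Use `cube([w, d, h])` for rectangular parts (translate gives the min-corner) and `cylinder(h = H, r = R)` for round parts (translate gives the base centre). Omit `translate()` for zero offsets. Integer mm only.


translate([784, 794, 0]) cylinder(h = 37, r = 386);


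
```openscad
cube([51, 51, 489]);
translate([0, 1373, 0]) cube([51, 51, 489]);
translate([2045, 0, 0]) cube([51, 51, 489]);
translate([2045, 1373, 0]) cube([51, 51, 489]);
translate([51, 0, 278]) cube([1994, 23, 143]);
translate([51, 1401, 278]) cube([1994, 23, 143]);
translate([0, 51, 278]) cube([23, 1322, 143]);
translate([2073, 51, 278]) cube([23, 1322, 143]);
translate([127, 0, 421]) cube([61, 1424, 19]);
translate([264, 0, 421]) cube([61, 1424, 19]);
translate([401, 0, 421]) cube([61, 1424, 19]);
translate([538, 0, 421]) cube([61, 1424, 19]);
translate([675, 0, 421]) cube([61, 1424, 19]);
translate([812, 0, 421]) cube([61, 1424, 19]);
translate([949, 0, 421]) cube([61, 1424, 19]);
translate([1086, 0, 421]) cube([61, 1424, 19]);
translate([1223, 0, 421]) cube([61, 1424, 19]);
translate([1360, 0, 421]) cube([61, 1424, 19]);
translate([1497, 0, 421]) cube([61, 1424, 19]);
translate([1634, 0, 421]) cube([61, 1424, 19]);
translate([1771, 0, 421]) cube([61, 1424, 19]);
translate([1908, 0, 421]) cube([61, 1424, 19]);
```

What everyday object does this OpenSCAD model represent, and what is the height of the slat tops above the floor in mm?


A bed frame. The slat-top height is 440 mm.

Four posts, four rails, and a row of slats — a bed frame. Slats sit on the rails at z = 278 + 143 = 421; with slat thickness 19, the top is 440 mm.


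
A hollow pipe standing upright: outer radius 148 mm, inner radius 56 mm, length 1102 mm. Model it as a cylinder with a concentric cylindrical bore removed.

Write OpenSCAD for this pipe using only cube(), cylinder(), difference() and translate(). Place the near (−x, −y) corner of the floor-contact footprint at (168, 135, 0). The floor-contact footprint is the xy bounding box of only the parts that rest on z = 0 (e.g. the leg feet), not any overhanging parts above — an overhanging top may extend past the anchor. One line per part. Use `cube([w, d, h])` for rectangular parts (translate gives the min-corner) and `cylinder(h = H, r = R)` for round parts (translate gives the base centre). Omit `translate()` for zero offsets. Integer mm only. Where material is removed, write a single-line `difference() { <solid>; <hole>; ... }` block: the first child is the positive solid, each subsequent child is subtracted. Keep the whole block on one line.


difference() { translate([316, 283, 0]) cylinder(h = 1102, r = 148); translate([316, 283, 0]) cylinder(h = 1102, r = 56); }


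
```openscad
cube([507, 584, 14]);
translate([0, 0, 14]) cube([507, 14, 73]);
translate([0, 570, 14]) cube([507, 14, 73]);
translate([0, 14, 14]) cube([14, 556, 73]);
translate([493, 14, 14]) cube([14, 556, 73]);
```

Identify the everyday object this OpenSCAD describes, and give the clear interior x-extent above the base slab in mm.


An open box. The internal width is 479 mm.

A 507×584 base slab with four walls standing on it — an open box. The base is 507 mm wide and the walls are 14 mm thick, so the internal width is 507 − 2 × 14 = 479 mm.


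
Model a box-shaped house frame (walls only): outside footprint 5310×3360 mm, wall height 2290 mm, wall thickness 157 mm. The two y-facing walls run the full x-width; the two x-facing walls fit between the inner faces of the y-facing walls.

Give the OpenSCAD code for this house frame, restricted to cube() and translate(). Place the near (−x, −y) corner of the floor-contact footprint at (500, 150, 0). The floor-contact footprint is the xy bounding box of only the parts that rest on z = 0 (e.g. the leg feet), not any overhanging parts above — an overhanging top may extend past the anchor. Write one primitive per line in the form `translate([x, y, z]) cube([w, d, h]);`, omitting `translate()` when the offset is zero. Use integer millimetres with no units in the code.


translate([500, 150, 0]) cube([5310, 157, 2290]);
translate([500, 3353, 0]) cube([5310, 157, 2290]);
translate([500, 307, 0]) cube([157, 3046, 2290]);
translate([5653, 307, 0]) cube([157, 3046, 2290]);


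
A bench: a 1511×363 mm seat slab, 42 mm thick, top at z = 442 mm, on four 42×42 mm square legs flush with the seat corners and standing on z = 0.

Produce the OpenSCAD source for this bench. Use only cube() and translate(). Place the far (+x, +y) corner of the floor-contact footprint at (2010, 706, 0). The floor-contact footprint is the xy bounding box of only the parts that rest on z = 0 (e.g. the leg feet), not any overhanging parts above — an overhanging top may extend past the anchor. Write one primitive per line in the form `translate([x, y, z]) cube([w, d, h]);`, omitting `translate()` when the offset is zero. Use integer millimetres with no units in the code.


translate([499, 343, 400]) cube([1511, 363, 42]);
translate([499, 343, 0]) cube([42, 42, 400]);
translate([499, 664, 0]) cube([42, 42, 400]);
translate([1968, 343, 0]) cube([42, 42, 400]);
translate([1968, 664, 0]) cube([42, 42, 400]);


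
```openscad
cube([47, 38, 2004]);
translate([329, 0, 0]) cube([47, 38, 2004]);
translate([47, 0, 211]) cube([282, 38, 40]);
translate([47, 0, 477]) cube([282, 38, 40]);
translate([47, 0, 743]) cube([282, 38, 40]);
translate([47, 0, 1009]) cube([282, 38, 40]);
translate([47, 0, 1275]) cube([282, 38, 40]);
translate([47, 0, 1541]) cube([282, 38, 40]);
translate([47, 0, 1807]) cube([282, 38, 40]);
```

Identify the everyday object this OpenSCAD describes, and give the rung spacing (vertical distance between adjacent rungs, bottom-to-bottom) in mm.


A ladder. The rung spacing is 266 mm.

Two tall 47×38 posts with 7 short bars between them — a ladder. Adjacent rungs sit at z = 211 and z = 477, so the spacing is 477 − 211 = 266 mm.


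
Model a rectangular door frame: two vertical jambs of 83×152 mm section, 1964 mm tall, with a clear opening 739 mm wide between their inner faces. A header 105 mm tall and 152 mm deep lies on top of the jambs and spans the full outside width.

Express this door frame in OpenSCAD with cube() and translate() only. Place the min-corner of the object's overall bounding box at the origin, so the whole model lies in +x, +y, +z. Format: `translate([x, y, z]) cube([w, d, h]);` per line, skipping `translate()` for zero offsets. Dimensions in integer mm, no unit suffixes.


cube([83, 152, 1964]);
translate([822, 0, 0]) cube([83, 152, 1964]);
translate([0, 0, 1964]) cube([905, 152, 105]);


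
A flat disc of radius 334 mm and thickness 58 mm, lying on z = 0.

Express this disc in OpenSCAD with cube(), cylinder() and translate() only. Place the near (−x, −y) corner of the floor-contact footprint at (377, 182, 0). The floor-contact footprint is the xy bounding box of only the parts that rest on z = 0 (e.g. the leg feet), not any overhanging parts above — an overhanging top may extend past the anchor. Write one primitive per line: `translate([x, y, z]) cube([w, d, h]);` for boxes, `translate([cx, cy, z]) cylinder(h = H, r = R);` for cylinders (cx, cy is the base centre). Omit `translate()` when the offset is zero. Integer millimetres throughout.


translate([711, 516, 0]) cylinder(h = 58, r = 334);


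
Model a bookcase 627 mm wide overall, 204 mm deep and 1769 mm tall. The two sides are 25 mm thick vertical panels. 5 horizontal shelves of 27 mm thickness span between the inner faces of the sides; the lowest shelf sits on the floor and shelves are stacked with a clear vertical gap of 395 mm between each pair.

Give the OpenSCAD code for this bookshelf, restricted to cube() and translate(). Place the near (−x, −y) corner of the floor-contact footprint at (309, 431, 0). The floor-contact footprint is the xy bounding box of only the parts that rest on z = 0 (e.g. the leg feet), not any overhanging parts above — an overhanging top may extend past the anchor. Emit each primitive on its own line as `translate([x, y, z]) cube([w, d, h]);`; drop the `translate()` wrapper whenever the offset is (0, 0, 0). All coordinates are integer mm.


translate([309, 431, 0]) cube([25, 204, 1769]);
translate([911, 431, 0]) cube([25, 204, 1769]);
translate([334, 431, 0]) cube([577, 204, 27]);
translate([334, 431, 422]) cube([577, 204, 27]);
translate([334, 431, 844]) cube([577, 204, 27]);
translate([334, 431, 1266]) cube([577, 204, 27]);
translate([334, 431, 1688]) cube([577, 204, 27]);


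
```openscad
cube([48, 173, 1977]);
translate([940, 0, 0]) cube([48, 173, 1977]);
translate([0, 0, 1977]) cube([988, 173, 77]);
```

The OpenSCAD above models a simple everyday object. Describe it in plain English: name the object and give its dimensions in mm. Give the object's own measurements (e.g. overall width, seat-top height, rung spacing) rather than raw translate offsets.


A door frame. The clear opening is 892 mm wide and 1977 mm high. Two 48 mm wide jambs, 173 mm deep, stand either side of the opening from the floor to the top of the opening. A 77 mm thick head sits across the top of both jambs, spanning the full outside width of the frame.


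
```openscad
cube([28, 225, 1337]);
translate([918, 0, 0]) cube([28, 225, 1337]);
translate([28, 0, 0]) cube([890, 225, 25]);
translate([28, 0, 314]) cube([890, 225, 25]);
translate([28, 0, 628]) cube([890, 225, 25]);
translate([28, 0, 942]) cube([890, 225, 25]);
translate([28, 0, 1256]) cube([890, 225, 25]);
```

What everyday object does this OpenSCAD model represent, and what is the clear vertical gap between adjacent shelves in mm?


A bookshelf. The clear shelf gap is 289 mm.

Two tall side panels with 5 horizontal boards between them — a bookshelf. The first two shelf undersides are at z = 0 and z = 314; with shelf thickness 25, the clear gap is 314 − 0 − 25 = 289 mm.


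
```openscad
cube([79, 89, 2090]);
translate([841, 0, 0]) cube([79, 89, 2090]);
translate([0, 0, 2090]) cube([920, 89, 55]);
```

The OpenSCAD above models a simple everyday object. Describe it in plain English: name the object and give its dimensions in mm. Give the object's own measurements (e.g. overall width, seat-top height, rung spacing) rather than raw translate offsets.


A door frame. The clear opening is 762 mm wide and 2090 mm high. Two 79 mm wide jambs, 89 mm deep, stand either side of the opening from the floor to the top of the opening. A 55 mm thick head sits across the top of both jambs, spanning the full outside width of the frame.


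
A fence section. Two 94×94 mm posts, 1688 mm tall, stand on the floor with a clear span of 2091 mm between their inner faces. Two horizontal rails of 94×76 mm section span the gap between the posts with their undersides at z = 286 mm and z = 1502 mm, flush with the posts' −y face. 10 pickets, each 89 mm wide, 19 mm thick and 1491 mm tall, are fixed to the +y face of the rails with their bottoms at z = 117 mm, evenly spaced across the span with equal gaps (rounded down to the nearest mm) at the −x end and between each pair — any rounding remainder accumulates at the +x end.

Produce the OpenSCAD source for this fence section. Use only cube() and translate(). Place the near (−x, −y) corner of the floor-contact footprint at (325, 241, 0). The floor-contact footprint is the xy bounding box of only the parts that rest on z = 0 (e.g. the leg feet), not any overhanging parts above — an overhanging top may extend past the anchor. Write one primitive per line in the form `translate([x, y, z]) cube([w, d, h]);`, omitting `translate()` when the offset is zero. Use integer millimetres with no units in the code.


translate([325, 241, 0]) cube([94, 94, 1688]);
translate([2510, 241, 0]) cube([94, 94, 1688]);
translate([419, 241, 286]) cube([2091, 94, 76]);
translate([419, 241, 1502]) cube([2091, 94, 76]);
translate([528, 335, 117]) cube([89, 19, 1491]);
translate([726, 335, 117]) cube([89, 19, 1491]);
translate([924, 335, 117]) cube([89, 19, 1491]);
translate([1122, 335, 117]) cube([89, 19, 1491]);
translate([1320, 335, 117]) cube([89, 19, 1491]);
translate([1518, 335, 117]) cube([89, 19, 1491]);
translate([1716, 335, 117]) cube([89, 19, 1491]);
translate([1914, 335, 117]) cube([89, 19, 1491]);
translate([2112, 335, 117]) cube([89, 19, 1491]);
translate([2310, 335, 117]) cube([89, 19, 1491]);


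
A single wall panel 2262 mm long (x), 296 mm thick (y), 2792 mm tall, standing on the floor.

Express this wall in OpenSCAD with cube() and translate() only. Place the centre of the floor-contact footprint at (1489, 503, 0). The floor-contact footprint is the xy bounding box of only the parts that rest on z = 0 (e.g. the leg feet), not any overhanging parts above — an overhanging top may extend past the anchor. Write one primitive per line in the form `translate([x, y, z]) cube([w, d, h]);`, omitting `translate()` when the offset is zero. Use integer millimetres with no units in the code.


translate([358, 355, 0]) cube([2262, 296, 2792]);


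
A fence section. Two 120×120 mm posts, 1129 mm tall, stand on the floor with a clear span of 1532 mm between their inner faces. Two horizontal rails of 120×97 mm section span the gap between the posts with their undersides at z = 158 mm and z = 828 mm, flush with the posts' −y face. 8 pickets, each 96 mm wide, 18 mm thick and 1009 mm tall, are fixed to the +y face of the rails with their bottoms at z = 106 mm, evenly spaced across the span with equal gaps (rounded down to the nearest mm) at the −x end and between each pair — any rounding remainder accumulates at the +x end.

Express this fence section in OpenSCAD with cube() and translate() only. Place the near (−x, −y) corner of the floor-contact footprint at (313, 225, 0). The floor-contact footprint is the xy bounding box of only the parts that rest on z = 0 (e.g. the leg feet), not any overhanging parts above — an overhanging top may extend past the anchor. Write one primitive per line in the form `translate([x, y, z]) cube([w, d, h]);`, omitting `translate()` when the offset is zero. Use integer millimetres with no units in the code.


translate([313, 225, 0]) cube([120, 120, 1129]);
translate([1965, 225, 0]) cube([120, 120, 1129]);
translate([433, 225, 158]) cube([1532, 120, 97]);
translate([433, 225, 828]) cube([1532, 120, 97]);
translate([517, 345, 106]) cube([96, 18, 1009]);
translate([697, 345, 106]) cube([96, 18, 1009]);
translate([877, 345, 106]) cube([96, 18, 1009]);
translate([1057, 345, 106]) cube([96, 18, 1009]);
translate([1237, 345, 106]) cube([96, 18, 1009]);
translate([1417, 345, 106]) cube([96, 18, 1009]);
translate([1597, 345, 106]) cube([96, 18, 1009]);
translate([1777, 345, 106]) cube([96, 18, 1009]);


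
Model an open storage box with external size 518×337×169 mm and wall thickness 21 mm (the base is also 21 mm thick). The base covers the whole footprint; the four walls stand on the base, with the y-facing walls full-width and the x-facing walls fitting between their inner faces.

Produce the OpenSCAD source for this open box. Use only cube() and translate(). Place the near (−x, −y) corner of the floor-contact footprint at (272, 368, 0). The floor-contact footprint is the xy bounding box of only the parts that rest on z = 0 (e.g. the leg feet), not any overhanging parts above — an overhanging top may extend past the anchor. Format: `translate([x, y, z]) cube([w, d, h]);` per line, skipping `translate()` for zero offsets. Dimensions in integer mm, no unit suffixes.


translate([272, 368, 0]) cube([518, 337, 21]);
translate([272, 368, 21]) cube([518, 21, 148]);
translate([272, 684, 21]) cube([518, 21, 148]);
translate([272, 389, 21]) cube([21, 295, 148]);
translate([769, 389, 21]) cube([21, 295, 148]);
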